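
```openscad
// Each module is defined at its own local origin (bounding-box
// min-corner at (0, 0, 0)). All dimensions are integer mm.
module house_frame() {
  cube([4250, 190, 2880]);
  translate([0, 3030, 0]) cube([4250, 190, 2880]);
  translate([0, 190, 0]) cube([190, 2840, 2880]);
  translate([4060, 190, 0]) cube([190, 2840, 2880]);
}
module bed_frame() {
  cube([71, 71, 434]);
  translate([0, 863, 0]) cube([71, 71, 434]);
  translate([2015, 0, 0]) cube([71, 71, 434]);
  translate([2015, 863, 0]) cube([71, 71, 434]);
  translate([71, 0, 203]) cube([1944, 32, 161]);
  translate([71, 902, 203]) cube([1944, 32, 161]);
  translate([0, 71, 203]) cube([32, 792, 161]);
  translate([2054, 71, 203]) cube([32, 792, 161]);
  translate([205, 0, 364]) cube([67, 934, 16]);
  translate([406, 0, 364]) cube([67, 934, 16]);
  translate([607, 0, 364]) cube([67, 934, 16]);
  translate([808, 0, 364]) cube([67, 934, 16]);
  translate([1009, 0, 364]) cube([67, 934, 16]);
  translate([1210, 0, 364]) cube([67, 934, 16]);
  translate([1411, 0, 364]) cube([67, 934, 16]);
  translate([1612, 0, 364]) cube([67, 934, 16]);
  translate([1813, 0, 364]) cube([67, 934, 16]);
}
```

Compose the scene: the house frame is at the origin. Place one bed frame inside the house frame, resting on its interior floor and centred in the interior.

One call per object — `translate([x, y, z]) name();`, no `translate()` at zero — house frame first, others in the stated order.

house_frame();
translate([1082, 1143, 0]) bed_frame();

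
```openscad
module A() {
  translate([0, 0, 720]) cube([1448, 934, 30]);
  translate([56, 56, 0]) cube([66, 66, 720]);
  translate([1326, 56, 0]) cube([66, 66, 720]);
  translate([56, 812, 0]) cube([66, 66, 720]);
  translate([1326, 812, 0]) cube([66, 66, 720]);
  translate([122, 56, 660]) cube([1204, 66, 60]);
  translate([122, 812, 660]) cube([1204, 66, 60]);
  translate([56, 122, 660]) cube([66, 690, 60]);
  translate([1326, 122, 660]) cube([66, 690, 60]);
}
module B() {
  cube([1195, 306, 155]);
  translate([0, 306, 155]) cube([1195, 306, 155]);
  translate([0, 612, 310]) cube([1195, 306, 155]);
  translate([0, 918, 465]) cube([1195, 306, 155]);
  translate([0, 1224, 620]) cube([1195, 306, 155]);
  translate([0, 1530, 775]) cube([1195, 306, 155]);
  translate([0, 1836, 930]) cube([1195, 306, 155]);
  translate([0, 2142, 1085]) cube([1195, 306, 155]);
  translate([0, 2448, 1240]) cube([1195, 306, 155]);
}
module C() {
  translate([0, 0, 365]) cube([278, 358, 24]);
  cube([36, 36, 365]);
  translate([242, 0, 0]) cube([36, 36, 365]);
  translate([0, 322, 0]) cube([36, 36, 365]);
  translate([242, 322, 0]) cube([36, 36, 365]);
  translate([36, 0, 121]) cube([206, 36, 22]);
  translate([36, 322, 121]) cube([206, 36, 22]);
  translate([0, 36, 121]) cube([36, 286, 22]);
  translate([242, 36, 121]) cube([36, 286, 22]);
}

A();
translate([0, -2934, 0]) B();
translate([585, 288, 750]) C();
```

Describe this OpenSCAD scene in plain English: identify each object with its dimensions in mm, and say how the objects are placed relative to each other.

A is a table with a 1448×934 mm rectangular top, 30 mm thick, top surface at z = 750 mm, supported by four 66×66 mm square legs, each inset 56 mm from the nearest pair of top edges, running from the floor. Four apron rails, 66 mm thick and 60 mm tall, run between adjacent legs with their top edges flush with the underside of the top and their outer faces flush with the legs' outer faces.

B is a run of 9 identical solid stair steps. Each tread is 1195×306 mm and each step block is 155 mm high. Step 1 rests on the floor; step k is offset from step 1 by (k−1)×306 mm in y and (k−1)×155 mm in z.

C is a four-legged stool. The seat is a 278×358×24 mm slab whose top surface is at z = 389 mm; four square legs, each 36×36 mm in cross-section, run from the floor (z = 0) to the underside of the seat, each flush with a corner of the seat. Four stretchers, 36 mm wide and 22 mm tall, connect adjacent legs with their undersides at z = 121 mm, each running between the inner faces of the legs it joins and aligned with the legs' outer faces on the other axis.

The staircase is on the floor beside the table on its −y side. The stool is on top of the table, centred.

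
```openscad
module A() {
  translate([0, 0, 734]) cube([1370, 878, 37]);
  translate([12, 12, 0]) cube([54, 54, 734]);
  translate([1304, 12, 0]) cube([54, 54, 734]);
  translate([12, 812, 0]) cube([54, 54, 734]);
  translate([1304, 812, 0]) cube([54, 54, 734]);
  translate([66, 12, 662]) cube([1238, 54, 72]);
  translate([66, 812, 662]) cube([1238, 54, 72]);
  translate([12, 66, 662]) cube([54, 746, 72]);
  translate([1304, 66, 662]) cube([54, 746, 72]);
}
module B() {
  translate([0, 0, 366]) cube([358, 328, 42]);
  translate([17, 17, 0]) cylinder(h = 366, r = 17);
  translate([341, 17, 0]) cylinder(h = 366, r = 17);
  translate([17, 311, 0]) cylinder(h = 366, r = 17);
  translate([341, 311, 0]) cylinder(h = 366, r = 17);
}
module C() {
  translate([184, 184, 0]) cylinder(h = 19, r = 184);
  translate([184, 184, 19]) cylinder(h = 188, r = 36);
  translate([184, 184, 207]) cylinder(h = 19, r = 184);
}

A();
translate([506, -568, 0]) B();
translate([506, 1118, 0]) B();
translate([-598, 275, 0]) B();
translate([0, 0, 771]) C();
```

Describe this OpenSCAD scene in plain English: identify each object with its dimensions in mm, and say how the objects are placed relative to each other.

A is a rectangular dining table. The top is 1370×878×37 mm with its upper surface at z = 771 mm. It stands on four 54×54 mm square legs, each inset 12 mm from the nearest pair of top edges, running from the floor to the underside of the top. Four apron rails, 54 mm thick and 72 mm tall, run between adjacent legs with their top edges flush with the underside of the top and their outer faces flush with the legs' outer faces.

B is a four-legged stool. The seat is a 358×328×42 mm slab whose top surface is at z = 408 mm; four round legs, each 34 mm in diameter, run from the floor (z = 0) to the underside of the seat, each leg's axis is inset half a diameter from the nearest pair of seat edges (so the leg's bounding box is flush with the corner).

C is a spool: two coaxial disc flanges of radius 184 mm and thickness 19 mm, joined by a core cylinder of radius 36 mm and height 188 mm. The lower flange rests on z = 0 and the three cylinders share a vertical axis.

Three stools sit around the table at the −y, +y, −x sides. The spool is on top of the table.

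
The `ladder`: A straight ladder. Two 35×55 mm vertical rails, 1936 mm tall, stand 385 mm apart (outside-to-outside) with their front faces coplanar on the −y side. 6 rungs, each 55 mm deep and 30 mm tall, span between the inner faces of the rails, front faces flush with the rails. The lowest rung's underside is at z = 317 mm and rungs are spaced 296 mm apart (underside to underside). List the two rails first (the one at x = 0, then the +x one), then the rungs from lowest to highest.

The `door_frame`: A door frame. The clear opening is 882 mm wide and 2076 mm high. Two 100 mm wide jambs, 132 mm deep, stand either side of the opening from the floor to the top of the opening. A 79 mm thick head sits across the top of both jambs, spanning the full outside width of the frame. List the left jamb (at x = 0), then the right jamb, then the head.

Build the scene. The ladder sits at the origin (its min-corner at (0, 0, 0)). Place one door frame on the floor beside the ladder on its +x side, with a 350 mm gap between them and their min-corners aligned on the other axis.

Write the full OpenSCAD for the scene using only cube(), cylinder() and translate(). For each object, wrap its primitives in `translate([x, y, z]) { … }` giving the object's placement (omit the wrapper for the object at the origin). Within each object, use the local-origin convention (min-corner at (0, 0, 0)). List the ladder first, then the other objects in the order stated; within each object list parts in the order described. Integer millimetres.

cube([35, 55, 1936]);
translate([350, 0, 0]) cube([35, 55, 1936]);
translate([35, 0, 317]) cube([315, 55, 30]);
translate([35, 0, 613]) cube([315, 55, 30]);
translate([35, 0, 909]) cube([315, 55, 30]);
translate([35, 0, 1205]) cube([315, 55, 30]);
translate([35, 0, 1501]) cube([315, 55, 30]);
translate([35, 0, 1797]) cube([315, 55, 30]);
translate([735, 0, 0]) {
  cube([100, 132, 2076]);
  translate([982, 0, 0]) cube([100, 132, 2076]);
  translate([0, 0, 2076]) cube([1082, 132, 79]);
}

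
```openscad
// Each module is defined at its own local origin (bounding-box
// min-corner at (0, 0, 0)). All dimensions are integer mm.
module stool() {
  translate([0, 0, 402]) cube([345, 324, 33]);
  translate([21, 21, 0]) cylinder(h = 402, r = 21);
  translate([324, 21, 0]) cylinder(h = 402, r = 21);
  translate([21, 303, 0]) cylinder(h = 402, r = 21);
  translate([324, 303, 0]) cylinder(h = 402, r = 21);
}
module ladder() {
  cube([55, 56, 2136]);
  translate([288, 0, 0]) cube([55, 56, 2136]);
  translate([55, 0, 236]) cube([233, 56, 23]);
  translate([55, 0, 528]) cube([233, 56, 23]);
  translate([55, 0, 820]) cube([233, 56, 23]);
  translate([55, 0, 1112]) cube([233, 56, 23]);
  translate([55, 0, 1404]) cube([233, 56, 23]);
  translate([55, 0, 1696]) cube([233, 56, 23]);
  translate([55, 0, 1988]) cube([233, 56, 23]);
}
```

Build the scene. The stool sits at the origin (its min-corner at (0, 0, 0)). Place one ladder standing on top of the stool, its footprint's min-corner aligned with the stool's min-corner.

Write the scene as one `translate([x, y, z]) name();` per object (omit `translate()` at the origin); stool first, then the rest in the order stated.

stool();
translate([0, 0, 435]) ladder();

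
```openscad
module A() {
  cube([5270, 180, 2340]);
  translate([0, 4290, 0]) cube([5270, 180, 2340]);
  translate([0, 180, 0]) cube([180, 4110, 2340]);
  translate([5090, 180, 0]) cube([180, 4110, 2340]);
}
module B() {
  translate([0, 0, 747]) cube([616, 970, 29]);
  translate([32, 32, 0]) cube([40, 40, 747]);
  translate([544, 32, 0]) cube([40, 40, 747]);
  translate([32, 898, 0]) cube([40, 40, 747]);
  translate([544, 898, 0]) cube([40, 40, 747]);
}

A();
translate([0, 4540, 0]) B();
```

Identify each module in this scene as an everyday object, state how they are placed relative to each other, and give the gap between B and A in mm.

A is a house frame. B is a table. The table is on the floor beside the house frame on its +y side. The gap between the table and the house frame is 70 mm.

The table's nearest face is 70 mm from the house frame's +y face.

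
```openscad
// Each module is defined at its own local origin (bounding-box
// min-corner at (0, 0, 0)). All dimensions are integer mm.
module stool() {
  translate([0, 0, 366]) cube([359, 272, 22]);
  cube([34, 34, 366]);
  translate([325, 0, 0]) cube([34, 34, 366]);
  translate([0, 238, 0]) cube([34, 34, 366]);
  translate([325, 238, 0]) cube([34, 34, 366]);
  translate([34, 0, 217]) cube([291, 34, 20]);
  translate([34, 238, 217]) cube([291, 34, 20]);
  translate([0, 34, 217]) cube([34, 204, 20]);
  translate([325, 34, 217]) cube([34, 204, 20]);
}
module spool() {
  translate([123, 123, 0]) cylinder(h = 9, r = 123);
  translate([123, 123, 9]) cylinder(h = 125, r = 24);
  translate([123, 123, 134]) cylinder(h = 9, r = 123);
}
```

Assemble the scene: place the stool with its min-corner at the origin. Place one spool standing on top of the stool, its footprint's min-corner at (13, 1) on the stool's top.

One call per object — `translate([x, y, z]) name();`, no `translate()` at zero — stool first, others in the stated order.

stool();
translate([13, 1, 388]) spool();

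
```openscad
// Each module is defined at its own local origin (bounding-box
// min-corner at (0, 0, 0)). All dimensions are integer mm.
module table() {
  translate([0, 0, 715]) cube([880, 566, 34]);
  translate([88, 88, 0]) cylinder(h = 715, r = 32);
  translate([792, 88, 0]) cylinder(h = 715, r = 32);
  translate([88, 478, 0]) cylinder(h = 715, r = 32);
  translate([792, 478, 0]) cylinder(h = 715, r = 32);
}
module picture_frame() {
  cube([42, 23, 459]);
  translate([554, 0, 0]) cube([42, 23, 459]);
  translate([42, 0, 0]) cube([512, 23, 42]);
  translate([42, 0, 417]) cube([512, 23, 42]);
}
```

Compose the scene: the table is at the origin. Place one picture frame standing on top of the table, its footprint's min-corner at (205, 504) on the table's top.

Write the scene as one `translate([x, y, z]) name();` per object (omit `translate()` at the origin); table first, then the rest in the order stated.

table();
translate([205, 504, 749]) picture_frame();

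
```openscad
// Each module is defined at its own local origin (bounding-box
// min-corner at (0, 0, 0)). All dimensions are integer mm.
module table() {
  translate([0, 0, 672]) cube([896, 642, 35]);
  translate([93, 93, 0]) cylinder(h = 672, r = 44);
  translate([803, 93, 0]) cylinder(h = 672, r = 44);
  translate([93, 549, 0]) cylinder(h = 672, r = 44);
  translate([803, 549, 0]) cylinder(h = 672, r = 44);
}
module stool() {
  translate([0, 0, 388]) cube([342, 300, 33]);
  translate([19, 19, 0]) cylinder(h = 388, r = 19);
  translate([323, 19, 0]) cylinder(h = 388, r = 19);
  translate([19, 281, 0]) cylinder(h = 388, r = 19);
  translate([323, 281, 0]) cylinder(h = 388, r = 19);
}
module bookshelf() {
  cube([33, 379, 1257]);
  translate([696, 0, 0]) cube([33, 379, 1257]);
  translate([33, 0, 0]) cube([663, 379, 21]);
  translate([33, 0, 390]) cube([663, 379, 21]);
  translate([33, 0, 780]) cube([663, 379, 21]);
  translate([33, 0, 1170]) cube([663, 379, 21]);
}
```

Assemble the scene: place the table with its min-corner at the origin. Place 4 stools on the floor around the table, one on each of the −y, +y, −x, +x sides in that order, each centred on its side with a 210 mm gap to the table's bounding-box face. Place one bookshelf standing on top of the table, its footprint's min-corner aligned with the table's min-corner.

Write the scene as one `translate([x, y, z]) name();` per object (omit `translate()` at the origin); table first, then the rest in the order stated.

table();
translate([277, -510, 0]) stool();
translate([277, 852, 0]) stool();
translate([-552, 171, 0]) stool();
translate([1106, 171, 0]) stool();
translate([0, 0, 707]) bookshelf();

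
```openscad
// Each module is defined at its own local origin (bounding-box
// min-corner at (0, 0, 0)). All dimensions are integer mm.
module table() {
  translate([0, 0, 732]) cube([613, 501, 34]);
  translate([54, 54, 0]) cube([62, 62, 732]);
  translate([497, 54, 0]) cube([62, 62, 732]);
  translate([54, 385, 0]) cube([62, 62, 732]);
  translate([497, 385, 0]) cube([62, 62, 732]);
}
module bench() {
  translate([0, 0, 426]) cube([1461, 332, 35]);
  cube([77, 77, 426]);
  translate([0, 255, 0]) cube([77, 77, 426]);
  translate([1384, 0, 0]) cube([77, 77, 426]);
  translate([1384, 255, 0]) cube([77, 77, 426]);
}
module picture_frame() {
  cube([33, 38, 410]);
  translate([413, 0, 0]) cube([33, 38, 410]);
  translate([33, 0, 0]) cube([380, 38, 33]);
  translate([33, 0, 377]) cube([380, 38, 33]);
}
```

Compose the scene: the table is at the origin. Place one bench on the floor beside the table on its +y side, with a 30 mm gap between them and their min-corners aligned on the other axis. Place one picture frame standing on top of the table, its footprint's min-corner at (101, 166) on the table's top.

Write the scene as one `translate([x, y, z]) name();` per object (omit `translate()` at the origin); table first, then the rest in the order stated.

table();
translate([0, 531, 0]) bench();
translate([101, 166, 766]) picture_frame();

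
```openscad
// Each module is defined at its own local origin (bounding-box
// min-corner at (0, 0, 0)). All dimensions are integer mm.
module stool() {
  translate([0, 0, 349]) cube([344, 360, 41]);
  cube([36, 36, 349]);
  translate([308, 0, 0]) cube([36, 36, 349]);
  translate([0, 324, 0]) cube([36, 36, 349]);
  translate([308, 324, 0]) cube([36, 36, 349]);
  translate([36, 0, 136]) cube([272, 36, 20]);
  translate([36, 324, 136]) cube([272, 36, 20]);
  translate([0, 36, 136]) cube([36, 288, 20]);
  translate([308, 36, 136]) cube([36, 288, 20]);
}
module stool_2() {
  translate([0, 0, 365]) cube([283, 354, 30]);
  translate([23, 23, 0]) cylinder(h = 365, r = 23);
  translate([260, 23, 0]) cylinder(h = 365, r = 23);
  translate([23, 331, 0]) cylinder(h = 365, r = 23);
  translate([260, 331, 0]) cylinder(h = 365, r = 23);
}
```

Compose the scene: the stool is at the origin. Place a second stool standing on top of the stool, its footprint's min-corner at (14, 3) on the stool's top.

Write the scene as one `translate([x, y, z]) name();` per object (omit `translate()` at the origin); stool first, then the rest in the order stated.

stool();
translate([14, 3, 390]) stool_2();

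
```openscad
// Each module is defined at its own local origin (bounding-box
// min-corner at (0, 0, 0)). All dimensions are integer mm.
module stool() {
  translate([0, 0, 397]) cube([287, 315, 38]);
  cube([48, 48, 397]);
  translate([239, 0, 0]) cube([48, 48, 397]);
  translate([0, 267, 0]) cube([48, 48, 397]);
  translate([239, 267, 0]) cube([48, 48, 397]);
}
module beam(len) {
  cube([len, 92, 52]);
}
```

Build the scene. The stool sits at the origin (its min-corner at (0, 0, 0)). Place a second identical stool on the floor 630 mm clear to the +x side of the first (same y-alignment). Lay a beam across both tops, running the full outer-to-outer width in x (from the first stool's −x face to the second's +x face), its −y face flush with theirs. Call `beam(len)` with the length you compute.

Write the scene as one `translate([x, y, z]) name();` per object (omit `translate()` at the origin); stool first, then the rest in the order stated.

stool();
translate([917, 0, 0]) stool();
translate([0, 0, 435]) beam(1204);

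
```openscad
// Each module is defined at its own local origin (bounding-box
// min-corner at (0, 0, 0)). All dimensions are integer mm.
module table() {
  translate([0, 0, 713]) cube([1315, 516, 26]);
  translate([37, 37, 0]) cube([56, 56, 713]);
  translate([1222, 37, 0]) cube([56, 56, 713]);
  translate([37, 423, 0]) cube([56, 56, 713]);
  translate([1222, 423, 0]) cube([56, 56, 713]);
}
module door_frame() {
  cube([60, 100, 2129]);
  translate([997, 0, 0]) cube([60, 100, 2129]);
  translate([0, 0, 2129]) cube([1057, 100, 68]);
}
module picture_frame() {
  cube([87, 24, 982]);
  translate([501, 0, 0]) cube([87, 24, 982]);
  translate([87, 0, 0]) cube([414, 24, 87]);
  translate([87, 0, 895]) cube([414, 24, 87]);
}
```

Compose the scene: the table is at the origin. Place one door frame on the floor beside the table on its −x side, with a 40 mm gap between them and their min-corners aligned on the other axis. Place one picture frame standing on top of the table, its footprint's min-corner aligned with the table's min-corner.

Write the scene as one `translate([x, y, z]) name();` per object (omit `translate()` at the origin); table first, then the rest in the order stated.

table();
translate([-1097, 0, 0]) door_frame();
translate([0, 0, 739]) picture_frame();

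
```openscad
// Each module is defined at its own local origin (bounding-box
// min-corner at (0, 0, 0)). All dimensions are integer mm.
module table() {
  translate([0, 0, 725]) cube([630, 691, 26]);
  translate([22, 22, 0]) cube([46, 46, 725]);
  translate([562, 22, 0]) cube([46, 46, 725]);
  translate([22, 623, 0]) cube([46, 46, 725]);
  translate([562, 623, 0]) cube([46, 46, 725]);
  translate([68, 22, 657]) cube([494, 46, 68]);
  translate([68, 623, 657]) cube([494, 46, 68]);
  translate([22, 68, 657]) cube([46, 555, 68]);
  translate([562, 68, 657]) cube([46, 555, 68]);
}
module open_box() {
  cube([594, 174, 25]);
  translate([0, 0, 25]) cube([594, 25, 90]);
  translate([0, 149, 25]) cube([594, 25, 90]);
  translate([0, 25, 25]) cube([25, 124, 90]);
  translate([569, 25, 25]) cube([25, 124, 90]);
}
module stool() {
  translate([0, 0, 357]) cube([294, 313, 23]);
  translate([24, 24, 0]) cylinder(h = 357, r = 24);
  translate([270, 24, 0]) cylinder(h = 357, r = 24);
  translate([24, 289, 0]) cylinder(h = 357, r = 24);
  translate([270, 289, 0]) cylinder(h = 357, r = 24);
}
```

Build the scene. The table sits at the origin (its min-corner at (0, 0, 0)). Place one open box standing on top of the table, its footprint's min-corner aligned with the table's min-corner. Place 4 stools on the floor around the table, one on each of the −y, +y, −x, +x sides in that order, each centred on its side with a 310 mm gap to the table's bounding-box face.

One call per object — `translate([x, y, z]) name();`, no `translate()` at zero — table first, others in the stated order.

table();
translate([0, 0, 751]) open_box();
translate([168, -623, 0]) stool();
translate([168, 1001, 0]) stool();
translate([-604, 189, 0]) stool();
translate([940, 189, 0]) stool();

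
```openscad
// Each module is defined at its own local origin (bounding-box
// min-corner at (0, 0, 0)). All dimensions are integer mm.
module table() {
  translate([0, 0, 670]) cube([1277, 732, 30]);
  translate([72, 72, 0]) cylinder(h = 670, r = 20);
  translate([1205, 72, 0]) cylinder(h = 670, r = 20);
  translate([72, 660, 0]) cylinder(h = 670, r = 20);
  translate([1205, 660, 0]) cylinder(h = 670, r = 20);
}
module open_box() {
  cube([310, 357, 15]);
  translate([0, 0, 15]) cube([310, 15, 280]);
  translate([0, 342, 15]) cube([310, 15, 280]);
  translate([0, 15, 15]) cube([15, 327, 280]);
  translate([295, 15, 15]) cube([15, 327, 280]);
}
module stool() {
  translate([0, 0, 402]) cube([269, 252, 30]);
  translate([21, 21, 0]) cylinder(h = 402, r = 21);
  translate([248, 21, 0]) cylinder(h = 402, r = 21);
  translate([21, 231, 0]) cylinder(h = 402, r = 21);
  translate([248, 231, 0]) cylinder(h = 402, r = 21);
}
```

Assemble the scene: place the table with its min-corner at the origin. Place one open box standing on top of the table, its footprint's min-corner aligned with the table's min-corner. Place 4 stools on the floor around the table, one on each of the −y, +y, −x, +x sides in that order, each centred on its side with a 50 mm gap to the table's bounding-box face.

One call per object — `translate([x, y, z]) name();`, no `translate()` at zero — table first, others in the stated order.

table();
translate([0, 0, 700]) open_box();
translate([504, -302, 0]) stool();
translate([504, 782, 0]) stool();
translate([-319, 240, 0]) stool();
translate([1327, 240, 0]) stool();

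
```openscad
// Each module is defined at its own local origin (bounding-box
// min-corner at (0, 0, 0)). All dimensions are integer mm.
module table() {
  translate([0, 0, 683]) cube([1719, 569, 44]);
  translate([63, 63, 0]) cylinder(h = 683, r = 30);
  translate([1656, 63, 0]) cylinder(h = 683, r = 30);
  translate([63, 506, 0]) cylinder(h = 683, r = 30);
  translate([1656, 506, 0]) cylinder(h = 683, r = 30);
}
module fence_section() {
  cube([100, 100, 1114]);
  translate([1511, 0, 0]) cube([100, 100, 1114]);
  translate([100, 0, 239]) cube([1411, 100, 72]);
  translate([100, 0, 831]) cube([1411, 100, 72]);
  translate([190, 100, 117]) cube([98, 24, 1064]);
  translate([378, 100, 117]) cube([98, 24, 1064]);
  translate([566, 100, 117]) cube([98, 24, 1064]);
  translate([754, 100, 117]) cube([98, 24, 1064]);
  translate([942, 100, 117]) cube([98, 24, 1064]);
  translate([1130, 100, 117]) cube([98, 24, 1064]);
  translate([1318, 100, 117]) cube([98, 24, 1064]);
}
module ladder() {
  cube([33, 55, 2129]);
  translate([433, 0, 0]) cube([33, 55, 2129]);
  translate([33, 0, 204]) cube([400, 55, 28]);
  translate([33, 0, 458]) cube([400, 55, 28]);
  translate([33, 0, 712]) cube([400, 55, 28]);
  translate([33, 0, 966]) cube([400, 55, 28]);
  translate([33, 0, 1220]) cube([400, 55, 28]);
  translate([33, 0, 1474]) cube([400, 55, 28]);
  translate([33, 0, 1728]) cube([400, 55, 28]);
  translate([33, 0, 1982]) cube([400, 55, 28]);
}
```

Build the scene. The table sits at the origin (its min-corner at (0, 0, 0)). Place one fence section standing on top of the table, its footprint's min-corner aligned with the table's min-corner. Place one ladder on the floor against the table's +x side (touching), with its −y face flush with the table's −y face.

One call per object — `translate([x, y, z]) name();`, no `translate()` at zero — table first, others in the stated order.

table();
translate([0, 0, 727]) fence_section();
translate([1719, 0, 0]) ladder();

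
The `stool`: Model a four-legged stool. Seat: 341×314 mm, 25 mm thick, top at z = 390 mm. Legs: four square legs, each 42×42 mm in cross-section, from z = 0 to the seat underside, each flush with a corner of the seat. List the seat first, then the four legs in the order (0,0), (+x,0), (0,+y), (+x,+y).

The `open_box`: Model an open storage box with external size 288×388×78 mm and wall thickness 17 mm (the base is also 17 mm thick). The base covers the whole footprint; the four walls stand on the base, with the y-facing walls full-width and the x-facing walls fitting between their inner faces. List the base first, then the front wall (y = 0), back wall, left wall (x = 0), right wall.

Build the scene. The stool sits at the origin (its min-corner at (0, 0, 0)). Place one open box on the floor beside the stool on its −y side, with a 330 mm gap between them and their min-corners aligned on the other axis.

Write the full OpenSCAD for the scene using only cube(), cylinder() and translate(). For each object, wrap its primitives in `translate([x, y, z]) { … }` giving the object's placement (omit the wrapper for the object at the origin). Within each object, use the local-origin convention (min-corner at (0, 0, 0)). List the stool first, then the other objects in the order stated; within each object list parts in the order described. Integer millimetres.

translate([0, 0, 365]) cube([341, 314, 25]);
cube([42, 42, 365]);
translate([299, 0, 0]) cube([42, 42, 365]);
translate([0, 272, 0]) cube([42, 42, 365]);
translate([299, 272, 0]) cube([42, 42, 365]);
translate([0, -718, 0]) {
  cube([288, 388, 17]);
  translate([0, 0, 17]) cube([288, 17, 61]);
  translate([0, 371, 17]) cube([288, 17, 61]);
  translate([0, 17, 17]) cube([17, 354, 61]);
  translate([271, 17, 17]) cube([17, 354, 61]);
}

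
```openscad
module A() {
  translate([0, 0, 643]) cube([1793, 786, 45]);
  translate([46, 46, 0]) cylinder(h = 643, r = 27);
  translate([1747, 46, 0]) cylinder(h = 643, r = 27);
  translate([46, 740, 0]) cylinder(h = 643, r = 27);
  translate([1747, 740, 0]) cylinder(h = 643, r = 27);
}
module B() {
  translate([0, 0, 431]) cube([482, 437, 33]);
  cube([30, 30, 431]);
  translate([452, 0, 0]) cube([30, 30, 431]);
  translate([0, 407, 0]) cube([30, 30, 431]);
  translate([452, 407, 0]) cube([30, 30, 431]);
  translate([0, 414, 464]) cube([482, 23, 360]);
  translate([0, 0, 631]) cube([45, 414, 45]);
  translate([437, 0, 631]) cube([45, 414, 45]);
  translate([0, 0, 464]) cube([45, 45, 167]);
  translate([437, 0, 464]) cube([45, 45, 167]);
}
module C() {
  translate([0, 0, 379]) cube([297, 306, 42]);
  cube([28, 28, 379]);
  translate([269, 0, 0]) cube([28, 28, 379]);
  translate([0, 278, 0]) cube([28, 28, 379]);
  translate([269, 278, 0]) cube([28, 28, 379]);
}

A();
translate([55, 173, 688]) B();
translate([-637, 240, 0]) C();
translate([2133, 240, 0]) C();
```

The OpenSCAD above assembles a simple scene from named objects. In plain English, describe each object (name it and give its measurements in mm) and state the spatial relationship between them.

A is a rectangular dining table. The top is 1793×786×45 mm with its upper surface at z = 688 mm. It stands on four round legs of 54 mm diameter, each leg's bounding box inset 19 mm from the nearest pair of top edges, running from the floor to the underside of the top.

B is a chair. The seat is a 482×437×33 mm slab with its top at z = 464 mm, on four 30×30 mm corner legs (flush with the seat edges, standing on z = 0). A flat backrest 23 mm thick, 360 mm tall, spans the full seat width and rises from the seat top along its +y edge, rear face flush with the rear of the seat. Two armrests of 45×45 mm section run along each side from the seat's front edge to the front of the backrest, top faces 212 mm above the seat top and outer faces flush with the seat's x-edges; a 45×45 mm post under the front of each armrest stands on the seat at the front corner.

C is a four-legged stool. The seat is a 297×306×42 mm slab whose top surface is at z = 421 mm; four square legs, each 28×28 mm in cross-section, run from the floor (z = 0) to the underside of the seat, each flush with a corner of the seat.

The chair is on top of the table. Two stools sit around the table at the −x, +x sides.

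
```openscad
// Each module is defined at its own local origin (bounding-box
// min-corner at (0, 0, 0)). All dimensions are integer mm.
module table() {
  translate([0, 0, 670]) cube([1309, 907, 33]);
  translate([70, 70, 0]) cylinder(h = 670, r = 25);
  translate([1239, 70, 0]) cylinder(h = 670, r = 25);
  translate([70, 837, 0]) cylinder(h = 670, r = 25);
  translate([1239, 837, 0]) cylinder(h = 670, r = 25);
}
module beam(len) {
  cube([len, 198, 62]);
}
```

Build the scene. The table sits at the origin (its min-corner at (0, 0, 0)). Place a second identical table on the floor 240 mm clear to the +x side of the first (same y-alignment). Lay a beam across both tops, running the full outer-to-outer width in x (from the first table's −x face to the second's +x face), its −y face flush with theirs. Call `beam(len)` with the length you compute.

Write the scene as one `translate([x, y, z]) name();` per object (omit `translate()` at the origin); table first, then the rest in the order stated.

table();
translate([1549, 0, 0]) table();
translate([0, 0, 703]) beam(2858);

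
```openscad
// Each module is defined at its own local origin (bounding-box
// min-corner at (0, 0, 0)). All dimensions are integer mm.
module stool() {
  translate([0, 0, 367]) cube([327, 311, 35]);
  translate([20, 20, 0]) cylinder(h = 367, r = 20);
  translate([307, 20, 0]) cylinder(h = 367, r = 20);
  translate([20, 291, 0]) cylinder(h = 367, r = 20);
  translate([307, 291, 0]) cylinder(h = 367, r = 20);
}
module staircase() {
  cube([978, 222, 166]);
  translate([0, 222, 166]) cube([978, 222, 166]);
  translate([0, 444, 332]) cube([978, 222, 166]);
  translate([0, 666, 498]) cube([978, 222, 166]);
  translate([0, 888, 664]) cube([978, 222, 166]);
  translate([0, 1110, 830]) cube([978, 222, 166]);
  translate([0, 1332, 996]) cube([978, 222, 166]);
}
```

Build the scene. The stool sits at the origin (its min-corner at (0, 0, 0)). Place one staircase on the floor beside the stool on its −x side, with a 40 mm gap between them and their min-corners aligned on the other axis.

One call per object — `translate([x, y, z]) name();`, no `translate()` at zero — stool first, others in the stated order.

stool();
translate([-1018, 0, 0]) staircase();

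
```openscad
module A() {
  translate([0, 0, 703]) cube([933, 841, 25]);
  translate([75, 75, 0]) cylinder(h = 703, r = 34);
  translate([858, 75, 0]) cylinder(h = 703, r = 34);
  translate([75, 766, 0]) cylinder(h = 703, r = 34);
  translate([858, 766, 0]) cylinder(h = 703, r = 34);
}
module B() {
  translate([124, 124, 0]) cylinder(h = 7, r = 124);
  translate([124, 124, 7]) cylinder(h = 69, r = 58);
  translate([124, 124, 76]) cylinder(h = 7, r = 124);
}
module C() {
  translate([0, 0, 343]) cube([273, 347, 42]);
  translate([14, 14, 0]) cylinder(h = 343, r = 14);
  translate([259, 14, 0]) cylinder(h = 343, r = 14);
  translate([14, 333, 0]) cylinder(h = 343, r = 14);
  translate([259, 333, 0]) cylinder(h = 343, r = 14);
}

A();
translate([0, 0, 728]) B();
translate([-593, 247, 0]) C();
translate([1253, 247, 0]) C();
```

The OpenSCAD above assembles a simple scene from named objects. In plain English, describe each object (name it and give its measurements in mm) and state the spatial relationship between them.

A is a table with a 933×841 mm rectangular top, 25 mm thick, top surface at z = 728 mm, supported by four round legs of 68 mm diameter, each leg's bounding box inset 41 mm from the nearest pair of top edges, running from the floor.

B is a spool: two coaxial disc flanges of radius 124 mm and thickness 7 mm, joined by a core cylinder of radius 58 mm and height 69 mm. The lower flange rests on z = 0 and the three cylinders share a vertical axis.

C is a simple wooden stool: a rectangular seat 273 mm (x) by 347 mm (y), 42 mm thick, top face at z = 385 mm, on four round legs, each 28 mm in diameter. The legs rest on z = 0, each leg's axis is inset half a diameter from the nearest pair of seat edges (so the leg's bounding box is flush with the corner).

The spool is on top of the table. Two stools sit around the table at the −x, +x sides.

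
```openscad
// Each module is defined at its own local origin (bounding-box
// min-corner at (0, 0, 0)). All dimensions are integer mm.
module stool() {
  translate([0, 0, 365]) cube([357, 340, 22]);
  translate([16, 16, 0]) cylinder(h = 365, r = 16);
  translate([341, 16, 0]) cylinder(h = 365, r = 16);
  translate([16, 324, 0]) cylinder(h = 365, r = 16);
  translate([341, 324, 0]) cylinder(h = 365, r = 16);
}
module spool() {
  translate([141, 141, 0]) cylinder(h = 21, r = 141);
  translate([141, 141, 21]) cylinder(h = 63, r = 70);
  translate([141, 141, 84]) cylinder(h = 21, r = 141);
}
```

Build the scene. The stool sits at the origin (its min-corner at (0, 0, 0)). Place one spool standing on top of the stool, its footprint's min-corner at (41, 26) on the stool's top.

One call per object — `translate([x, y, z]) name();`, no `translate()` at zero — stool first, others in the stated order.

stool();
translate([41, 26, 387]) spool();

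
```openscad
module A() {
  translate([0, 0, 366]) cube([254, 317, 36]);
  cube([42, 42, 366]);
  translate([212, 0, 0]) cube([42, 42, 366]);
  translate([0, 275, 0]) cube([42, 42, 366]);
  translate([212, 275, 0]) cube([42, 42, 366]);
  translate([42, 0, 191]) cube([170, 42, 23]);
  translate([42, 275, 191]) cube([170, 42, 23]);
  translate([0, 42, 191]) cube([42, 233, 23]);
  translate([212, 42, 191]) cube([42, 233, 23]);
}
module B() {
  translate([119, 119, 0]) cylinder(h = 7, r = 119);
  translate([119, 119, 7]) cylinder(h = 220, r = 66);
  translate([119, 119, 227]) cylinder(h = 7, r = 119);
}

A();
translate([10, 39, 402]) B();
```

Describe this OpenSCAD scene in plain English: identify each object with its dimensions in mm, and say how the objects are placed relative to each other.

A is a four-legged stool. The seat is 254×317 mm, 36 mm thick, top at z = 402 mm. It stands on four square legs, each 42×42 mm in cross-section, from z = 0 to the seat underside, each flush with a corner of the seat. Four stretchers, 42 mm wide and 23 mm tall, connect adjacent legs with their undersides at z = 191 mm, each running between the inner faces of the legs it joins and aligned with the legs' outer faces on the other axis.

B is a spool: two coaxial disc flanges of radius 119 mm and thickness 7 mm, joined by a core cylinder of radius 66 mm and height 220 mm. The lower flange rests on z = 0 and the three cylinders share a vertical axis.

The spool is on top of the stool.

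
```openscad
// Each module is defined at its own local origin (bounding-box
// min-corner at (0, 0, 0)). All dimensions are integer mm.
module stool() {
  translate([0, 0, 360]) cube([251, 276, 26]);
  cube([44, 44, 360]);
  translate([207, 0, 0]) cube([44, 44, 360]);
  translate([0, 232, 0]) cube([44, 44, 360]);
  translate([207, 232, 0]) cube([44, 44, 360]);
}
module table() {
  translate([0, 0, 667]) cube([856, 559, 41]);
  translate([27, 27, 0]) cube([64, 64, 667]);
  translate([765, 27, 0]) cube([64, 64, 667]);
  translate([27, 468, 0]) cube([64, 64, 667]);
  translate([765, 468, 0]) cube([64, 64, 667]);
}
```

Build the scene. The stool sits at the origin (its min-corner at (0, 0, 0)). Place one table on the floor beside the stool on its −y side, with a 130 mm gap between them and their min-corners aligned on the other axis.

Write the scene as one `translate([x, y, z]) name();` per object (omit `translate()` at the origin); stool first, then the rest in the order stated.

stool();
translate([0, -689, 0]) table();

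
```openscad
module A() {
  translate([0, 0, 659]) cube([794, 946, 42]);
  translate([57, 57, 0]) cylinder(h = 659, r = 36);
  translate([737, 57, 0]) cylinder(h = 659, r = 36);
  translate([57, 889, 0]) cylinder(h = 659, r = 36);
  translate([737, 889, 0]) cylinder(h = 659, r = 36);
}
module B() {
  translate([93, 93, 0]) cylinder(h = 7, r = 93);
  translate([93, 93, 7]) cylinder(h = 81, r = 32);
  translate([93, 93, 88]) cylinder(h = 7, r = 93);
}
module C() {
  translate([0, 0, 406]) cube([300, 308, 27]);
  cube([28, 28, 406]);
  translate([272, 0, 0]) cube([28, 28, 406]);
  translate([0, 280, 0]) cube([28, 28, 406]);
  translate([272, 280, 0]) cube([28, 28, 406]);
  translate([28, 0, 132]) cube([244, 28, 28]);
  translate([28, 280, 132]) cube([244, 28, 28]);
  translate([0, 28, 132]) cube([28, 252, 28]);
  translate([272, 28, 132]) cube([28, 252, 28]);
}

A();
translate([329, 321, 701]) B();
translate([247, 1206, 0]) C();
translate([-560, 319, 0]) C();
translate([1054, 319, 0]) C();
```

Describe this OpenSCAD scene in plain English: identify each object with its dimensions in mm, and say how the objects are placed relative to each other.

A is a table with a 794×946 mm rectangular top, 42 mm thick, top surface at z = 701 mm, supported by four round legs of 72 mm diameter, each leg's bounding box inset 21 mm from the nearest pair of top edges, running from the floor.

B is a spool: two coaxial disc flanges of radius 93 mm and thickness 7 mm, joined by a core cylinder of radius 32 mm and height 81 mm. The lower flange rests on z = 0 and the three cylinders share a vertical axis.

C is a simple wooden stool: a rectangular seat 300 mm (x) by 308 mm (y), 27 mm thick, top face at z = 433 mm, on four square legs, each 28×28 mm in cross-section. The legs rest on z = 0, each flush with a corner of the seat. Four stretchers, 28 mm wide and 28 mm tall, connect adjacent legs with their undersides at z = 132 mm, each running between the inner faces of the legs it joins and aligned with the legs' outer faces on the other axis.

The spool is on top of the table. Three stools sit around the table at the +y, −x, +x sides.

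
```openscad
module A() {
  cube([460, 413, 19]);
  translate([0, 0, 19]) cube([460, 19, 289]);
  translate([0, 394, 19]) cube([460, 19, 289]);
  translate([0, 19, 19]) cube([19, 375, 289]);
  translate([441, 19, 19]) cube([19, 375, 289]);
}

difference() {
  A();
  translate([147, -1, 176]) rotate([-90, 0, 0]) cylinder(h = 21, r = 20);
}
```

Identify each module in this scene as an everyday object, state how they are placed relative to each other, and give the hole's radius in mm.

The subtracted cylinder has r = 20 mm.

A is an open box. The open box has a circular hole through its front wall. The hole's radius is 20 mm.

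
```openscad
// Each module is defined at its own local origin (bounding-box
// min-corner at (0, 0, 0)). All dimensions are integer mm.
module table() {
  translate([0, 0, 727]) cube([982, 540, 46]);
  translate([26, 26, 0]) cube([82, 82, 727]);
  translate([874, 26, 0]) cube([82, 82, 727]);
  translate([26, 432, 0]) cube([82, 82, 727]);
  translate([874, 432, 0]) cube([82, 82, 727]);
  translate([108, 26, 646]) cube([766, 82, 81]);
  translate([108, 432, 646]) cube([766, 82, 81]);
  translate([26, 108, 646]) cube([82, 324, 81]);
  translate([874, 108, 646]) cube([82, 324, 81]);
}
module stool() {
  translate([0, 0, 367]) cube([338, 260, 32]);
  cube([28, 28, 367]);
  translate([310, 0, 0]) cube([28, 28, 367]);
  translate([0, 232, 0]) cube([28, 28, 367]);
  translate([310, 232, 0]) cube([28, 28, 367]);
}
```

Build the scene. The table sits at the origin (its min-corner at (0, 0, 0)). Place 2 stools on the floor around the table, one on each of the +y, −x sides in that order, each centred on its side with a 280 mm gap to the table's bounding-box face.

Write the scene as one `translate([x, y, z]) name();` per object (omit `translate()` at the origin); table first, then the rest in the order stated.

table();
translate([322, 820, 0]) stool();
translate([-618, 140, 0]) stool();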